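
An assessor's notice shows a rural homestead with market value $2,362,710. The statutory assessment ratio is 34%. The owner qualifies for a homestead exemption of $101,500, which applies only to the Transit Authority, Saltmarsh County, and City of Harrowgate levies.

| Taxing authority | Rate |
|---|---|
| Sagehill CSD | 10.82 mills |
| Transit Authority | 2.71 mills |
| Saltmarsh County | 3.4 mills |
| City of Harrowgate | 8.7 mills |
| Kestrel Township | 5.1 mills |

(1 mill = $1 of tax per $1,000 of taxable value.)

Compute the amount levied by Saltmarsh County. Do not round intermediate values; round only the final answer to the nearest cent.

Assessed value = $2,362,710 × 0.34 = $803,321.4
Saltmarsh County taxable value = $803,321.4 − $101,500 = $701,821.4
Saltmarsh County levy = $701,821.4 × 0.0034 = $2,386.19276

$2,386.19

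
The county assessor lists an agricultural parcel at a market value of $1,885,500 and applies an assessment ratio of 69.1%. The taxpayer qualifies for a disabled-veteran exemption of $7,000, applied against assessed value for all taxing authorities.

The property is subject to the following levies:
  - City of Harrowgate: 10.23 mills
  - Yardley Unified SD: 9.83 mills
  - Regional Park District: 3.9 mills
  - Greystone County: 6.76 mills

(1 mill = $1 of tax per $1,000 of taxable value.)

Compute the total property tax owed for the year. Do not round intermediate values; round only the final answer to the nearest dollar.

Assessed value = $1,885,500 × 0.691 = $1,302,880.5
Taxable value = $1,302,880.5 − $7,000 = $1,295,880.5
City of Harrowgate: $1,295,880.5 × 0.01023 = $13,256.857515
Yardley Unified SD: $1,295,880.5 × 0.00983 = $12,738.505315
Regional Park District: $1,295,880.5 × 0.0039 = $5,053.93395
Greystone County: $1,295,880.5 × 0.00676 = $8,760.15218
Total = $13,256.857515 + $12,738.505315 + $5,053.93395 + $8,760.15218 = $39,809.44896

$39,809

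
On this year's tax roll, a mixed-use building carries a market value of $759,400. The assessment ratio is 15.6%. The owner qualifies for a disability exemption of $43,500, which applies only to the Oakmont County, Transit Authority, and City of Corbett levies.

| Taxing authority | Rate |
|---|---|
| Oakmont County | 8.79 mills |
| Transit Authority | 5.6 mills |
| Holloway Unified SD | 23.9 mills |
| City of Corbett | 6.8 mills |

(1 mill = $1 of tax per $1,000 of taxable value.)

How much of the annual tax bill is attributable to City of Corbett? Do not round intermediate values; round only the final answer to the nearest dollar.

$510

Assessed value = $759,400 × 0.156 = $118,466.4
City of Corbett taxable value = $118,466.4 − $43,500 = $74,966.4
City of Corbett levy = $74,966.4 × 0.0068 = $509.77152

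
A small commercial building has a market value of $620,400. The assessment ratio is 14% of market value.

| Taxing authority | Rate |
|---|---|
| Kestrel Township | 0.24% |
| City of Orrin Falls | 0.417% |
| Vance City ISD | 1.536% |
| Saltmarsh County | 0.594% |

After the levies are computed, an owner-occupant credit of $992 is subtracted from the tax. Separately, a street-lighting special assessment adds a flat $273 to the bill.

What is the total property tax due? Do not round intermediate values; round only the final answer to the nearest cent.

Assessed value = $620,400 × 0.14 = $86,856
Kestrel Township: $86,856 × 0.0024 = $208.4544
City of Orrin Falls: $86,856 × 0.00417 = $362.18952
Vance City ISD: $86,856 × 0.01536 = $1,334.10816
Saltmarsh County: $86,856 × 0.00594 = $515.92464
Levies subtotal = $2,420.67672
After credit = $2,420.67672 − $992 = $1,428.67672
Total = $1,428.67672 + $273 = $1,701.67672

$1,701.68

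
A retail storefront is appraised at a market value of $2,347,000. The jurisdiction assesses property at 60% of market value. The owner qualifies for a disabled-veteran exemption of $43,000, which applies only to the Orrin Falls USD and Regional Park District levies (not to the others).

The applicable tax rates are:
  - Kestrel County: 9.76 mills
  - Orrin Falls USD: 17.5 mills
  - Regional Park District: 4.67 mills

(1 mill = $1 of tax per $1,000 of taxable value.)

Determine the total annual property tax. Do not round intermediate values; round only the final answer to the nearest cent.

$44,010.52

Assessed value = $2,347,000 × 0.6 = $1,408,200
Kestrel County: $1,408,200 × 0.00976 = $13,744.032
Orrin Falls USD: ($1,408,200 − $43,000) × 0.0175 = $1,365,200 × 0.0175 = $23,891
Regional Park District: ($1,408,200 − $43,000) × 0.00467 = $1,365,200 × 0.00467 = $6,375.484
Total = $44,010.516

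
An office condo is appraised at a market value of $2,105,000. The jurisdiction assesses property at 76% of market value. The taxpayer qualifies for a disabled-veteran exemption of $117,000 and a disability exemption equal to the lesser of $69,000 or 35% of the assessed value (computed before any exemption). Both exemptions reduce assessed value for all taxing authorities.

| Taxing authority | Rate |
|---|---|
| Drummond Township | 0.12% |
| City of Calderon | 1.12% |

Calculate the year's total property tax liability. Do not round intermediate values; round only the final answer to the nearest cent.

$17,531.12

Assessed value = $2,105,000 × 0.76 = $1,599,800
Disability exemption = min($69,000, 35% × $1,599,800) = min($69,000, $559,930) = $69,000 (dollar cap binds)
Taxable value = $1,599,800 − $117,000 − $69,000 = $1,413,800
Drummond Township: $1,413,800 × 0.0012 = $1,696.56
City of Calderon: $1,413,800 × 0.0112 = $15,834.56
Total = $17,531.12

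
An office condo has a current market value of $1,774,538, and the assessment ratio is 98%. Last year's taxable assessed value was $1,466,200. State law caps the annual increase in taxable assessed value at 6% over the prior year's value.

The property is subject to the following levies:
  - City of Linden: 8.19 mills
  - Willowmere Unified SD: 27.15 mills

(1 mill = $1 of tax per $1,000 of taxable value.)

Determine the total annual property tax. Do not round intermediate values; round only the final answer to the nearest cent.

Uncapped assessed value = $1,774,538 × 0.98 = $1,739,047.24
Cap limit = $1,466,200 × 1.06 = $1,554,172
Taxable assessed value = min($1,739,047.24, $1,554,172) = $1,554,172 (cap binds)
City of Linden: $1,554,172 × 0.00819 = $12,728.66868
Willowmere Unified SD: $1,554,172 × 0.02715 = $42,195.7698
Total = $54,924.43848

$54,924.44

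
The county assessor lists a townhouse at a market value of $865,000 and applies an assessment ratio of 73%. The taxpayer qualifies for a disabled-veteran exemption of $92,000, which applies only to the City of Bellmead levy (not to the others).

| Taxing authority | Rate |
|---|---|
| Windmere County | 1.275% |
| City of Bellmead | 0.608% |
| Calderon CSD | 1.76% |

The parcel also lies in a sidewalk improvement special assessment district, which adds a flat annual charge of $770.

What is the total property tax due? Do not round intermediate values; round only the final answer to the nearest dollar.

Assessed value = $865,000 × 0.73 = $631,450
Windmere County: $631,450 × 0.01275 = $8,050.9875
City of Bellmead: ($631,450 − $92,000) × 0.00608 = $539,450 × 0.00608 = $3,279.856
Calderon CSD: $631,450 × 0.0176 = $11,113.52
Levies subtotal = $22,444.3635
Total = $22,444.3635 + $770 = $23,214.3635

$23,214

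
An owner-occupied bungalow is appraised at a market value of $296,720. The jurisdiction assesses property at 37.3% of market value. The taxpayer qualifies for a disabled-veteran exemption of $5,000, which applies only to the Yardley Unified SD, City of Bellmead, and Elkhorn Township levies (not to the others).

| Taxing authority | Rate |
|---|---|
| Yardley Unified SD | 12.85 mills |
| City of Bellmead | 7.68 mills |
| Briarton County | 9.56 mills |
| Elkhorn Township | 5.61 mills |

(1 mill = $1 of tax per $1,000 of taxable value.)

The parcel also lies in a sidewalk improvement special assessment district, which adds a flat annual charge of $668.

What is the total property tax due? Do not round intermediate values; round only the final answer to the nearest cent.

Assessed value = $296,720 × 0.373 = $110,676.56
Yardley Unified SD: ($110,676.56 − $5,000) × 0.01285 = $105,676.56 × 0.01285 = $1,357.943796
City of Bellmead: ($110,676.56 − $5,000) × 0.00768 = $105,676.56 × 0.00768 = $811.5959808
Briarton County: $110,676.56 × 0.00956 = $1,058.0679136
Elkhorn Township: ($110,676.56 − $5,000) × 0.00561 = $105,676.56 × 0.00561 = $592.8455016
Levies subtotal = $3,820.453192
Total = $3,820.453192 + $668 = $4,488.453192

$4,488.45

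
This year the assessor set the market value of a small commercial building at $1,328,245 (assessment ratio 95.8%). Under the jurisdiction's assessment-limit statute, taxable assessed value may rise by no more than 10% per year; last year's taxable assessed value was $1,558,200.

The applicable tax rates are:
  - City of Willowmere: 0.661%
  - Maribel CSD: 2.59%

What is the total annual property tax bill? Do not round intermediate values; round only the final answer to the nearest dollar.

$41,368

Uncapped assessed value = $1,328,245 × 0.958 = $1,272,458.71
Cap limit = $1,558,200 × 1.1 = $1,714,020
Taxable assessed value = min($1,272,458.71, $1,714,020) = $1,272,458.71 (cap does not bind)
City of Willowmere: $1,272,458.71 × 0.00661 = $8,410.9520731
Maribel CSD: $1,272,458.71 × 0.0259 = $32,956.680589
Total = $41,367.6326621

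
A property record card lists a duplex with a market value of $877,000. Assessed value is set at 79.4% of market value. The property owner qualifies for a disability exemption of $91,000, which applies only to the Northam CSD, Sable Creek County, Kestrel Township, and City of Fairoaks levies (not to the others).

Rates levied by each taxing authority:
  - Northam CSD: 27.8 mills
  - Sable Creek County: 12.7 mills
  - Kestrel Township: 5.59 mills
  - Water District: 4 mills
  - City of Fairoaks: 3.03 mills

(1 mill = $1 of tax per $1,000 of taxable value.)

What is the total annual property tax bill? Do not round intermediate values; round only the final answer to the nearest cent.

Assessed value = $877,000 × 0.794 = $696,338
Northam CSD: ($696,338 − $91,000) × 0.0278 = $605,338 × 0.0278 = $16,828.3964
Sable Creek County: ($696,338 − $91,000) × 0.0127 = $605,338 × 0.0127 = $7,687.7926
Kestrel Township: ($696,338 − $91,000) × 0.00559 = $605,338 × 0.00559 = $3,383.83942
Water District: $696,338 × 0.004 = $2,785.352
City of Fairoaks: ($696,338 − $91,000) × 0.00303 = $605,338 × 0.00303 = $1,834.17414
Total = $32,519.55456

$32,519.55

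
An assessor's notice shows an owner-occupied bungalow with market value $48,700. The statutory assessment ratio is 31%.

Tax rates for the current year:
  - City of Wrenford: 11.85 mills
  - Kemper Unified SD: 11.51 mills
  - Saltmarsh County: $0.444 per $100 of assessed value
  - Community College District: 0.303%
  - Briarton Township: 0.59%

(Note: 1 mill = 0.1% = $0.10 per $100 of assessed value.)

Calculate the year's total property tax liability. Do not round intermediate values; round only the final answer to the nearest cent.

Assessed value = $48,700 × 0.31 = $15,097
City of Wrenford: $15,097 × 0.01185 = $178.89945
Kemper Unified SD: $15,097 × 0.01151 = $173.76647
Saltmarsh County: $15,097 × 0.00444 = $67.03068
Community College District: $15,097 × 0.00303 = $45.74391
Briarton Township: $15,097 × 0.0059 = $89.0723
Total = $554.51281

$554.51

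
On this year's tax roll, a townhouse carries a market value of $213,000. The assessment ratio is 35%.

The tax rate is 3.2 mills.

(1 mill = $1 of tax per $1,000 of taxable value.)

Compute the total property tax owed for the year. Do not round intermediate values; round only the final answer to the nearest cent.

Assessed value = $213,000 × 0.35 = $74,550
Tax = $74,550 × 0.0032 = $238.56

$238.56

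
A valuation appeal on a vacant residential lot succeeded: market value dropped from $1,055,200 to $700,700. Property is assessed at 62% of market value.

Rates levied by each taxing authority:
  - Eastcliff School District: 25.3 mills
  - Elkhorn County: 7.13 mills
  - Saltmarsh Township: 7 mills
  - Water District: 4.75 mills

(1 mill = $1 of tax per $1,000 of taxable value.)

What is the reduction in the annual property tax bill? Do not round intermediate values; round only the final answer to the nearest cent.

$9,710.32

Old assessed value = $1,055,200 × 0.62 = $654,224
New assessed value = $700,700 × 0.62 = $434,434
Combined rate = 0.0253 + 0.00713 + 0.007 + 0.00475 = 0.04418
Old tax = $654,224 × 0.04418 = $28,903.61632
New tax = $434,434 × 0.04418 = $19,193.29412
Reduction = $28,903.61632 − $19,193.29412 = $9,710.3222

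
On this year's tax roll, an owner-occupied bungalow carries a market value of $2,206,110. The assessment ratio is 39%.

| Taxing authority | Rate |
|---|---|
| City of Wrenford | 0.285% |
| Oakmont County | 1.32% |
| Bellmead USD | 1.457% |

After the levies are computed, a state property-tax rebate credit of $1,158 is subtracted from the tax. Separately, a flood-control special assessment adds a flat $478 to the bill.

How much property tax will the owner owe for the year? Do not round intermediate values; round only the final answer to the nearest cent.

$25,664.92

Assessed value = $2,206,110 × 0.39 = $860,382.9
City of Wrenford: $860,382.9 × 0.00285 = $2,452.091265
Oakmont County: $860,382.9 × 0.0132 = $11,357.05428
Bellmead USD: $860,382.9 × 0.01457 = $12,535.778853
Levies subtotal = $26,344.924398
After credit = $26,344.924398 − $1,158 = $25,186.924398
Total = $25,186.924398 + $478 = $25,664.924398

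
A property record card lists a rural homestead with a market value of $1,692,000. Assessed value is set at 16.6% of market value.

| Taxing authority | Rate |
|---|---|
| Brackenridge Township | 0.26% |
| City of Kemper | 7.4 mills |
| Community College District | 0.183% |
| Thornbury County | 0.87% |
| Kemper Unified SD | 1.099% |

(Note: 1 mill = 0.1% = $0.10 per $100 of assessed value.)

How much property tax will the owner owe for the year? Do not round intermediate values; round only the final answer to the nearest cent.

$8,853.09

Assessed value = $1,692,000 × 0.166 = $280,872
Brackenridge Township: $280,872 × 0.0026 = $730.2672
City of Kemper: $280,872 × 0.0074 = $2,078.4528
Community College District: $280,872 × 0.00183 = $513.99576
Thornbury County: $280,872 × 0.0087 = $2,443.5864
Kemper Unified SD: $280,872 × 0.01099 = $3,086.78328
Total = $8,853.08544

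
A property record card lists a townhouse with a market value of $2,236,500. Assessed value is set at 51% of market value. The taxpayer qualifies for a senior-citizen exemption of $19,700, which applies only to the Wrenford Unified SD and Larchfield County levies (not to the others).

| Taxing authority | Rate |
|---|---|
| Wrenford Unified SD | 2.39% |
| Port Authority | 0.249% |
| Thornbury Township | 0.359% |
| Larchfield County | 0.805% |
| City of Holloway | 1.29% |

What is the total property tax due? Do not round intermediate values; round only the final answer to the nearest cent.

$57,462.11

Assessed value = $2,236,500 × 0.51 = $1,140,615
Wrenford Unified SD: ($1,140,615 − $19,700) × 0.0239 = $1,120,915 × 0.0239 = $26,789.8685
Port Authority: $1,140,615 × 0.00249 = $2,840.13135
Thornbury Township: $1,140,615 × 0.00359 = $4,094.80785
Larchfield County: ($1,140,615 − $19,700) × 0.00805 = $1,120,915 × 0.00805 = $9,023.36575
City of Holloway: $1,140,615 × 0.0129 = $14,713.9335
Total = $57,462.10695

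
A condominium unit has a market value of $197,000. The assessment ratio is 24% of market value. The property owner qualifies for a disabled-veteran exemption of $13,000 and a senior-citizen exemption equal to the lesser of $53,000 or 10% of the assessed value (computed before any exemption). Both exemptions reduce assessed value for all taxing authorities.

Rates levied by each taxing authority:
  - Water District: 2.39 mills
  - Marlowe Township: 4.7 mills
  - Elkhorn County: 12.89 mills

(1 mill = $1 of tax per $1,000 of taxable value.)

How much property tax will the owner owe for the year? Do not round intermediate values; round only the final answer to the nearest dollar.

$590

Assessed value = $197,000 × 0.24 = $47,280
Senior-citizen exemption = min($53,000, 10% × $47,280) = min($53,000, $4,728) = $4,728 (percentage binds)
Taxable value = $47,280 − $13,000 − $4,728 = $29,552
Water District: $29,552 × 0.00239 = $70.62928
Marlowe Township: $29,552 × 0.0047 = $138.8944
Elkhorn County: $29,552 × 0.01289 = $380.92528
Total = $590.44896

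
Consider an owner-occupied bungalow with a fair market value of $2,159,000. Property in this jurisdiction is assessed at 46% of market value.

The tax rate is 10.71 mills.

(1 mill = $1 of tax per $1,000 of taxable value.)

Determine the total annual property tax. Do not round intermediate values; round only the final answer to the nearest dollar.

Assessed value = $2,159,000 × 0.46 = $993,140
Tax = $993,140 × 0.01071 = $10,636.5294

$10,637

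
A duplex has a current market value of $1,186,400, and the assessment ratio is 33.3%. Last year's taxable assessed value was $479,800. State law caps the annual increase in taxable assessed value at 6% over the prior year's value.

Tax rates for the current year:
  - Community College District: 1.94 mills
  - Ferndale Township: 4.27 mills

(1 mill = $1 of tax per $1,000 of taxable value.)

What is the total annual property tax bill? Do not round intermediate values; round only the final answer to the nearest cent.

$2,453.39

Uncapped assessed value = $1,186,400 × 0.333 = $395,071.2
Cap limit = $479,800 × 1.06 = $508,588
Taxable assessed value = min($395,071.2, $508,588) = $395,071.2 (cap does not bind)
Community College District: $395,071.2 × 0.00194 = $766.438128
Ferndale Township: $395,071.2 × 0.00427 = $1,686.954024
Total = $2,453.392152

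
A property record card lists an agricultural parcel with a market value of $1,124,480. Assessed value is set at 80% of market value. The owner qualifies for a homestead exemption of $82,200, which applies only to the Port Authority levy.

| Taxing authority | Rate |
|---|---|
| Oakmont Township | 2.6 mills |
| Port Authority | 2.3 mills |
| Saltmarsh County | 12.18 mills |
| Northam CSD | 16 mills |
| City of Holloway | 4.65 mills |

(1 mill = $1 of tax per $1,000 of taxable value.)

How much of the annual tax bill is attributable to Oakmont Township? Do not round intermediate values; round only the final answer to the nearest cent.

Assessed value = $1,124,480 × 0.8 = $899,584
Oakmont Township taxable value = $899,584 (exemption does not apply)
Oakmont Township levy = $899,584 × 0.0026 = $2,338.9184

$2,338.92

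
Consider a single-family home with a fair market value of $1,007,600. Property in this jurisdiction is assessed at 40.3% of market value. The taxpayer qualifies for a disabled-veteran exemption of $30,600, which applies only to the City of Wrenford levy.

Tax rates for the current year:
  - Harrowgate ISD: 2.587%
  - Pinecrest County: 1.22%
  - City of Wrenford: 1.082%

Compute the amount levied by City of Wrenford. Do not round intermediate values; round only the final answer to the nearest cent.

Assessed value = $1,007,600 × 0.403 = $406,062.8
City of Wrenford taxable value = $406,062.8 − $30,600 = $375,462.8
City of Wrenford levy = $375,462.8 × 0.01082 = $4,062.507496

$4,062.51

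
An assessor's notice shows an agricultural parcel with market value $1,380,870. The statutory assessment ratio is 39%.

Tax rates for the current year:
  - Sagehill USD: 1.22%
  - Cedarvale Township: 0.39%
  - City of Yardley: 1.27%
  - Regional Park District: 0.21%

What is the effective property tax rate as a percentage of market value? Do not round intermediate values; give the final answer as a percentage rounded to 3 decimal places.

Assessed value = $1,380,870 × 0.39 = $538,539.3
Sagehill USD: $538,539.3 × 0.0122 = $6,570.17946
Cedarvale Township: $538,539.3 × 0.0039 = $2,100.30327
City of Yardley: $538,539.3 × 0.0127 = $6,839.44911
Regional Park District: $538,539.3 × 0.0021 = $1,130.93253
Total tax = $16,640.86437
Effective rate = $16,640.86437 ÷ $1,380,870 = 1.205% of market value

1.205%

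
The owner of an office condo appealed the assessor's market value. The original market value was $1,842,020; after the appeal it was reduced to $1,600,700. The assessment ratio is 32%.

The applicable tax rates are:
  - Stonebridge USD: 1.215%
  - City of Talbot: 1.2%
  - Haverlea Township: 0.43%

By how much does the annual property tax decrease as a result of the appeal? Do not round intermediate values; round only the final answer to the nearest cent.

$2,196.98

Old assessed value = $1,842,020 × 0.32 = $589,446.4
New assessed value = $1,600,700 × 0.32 = $512,224
Combined rate = 0.01215 + 0.012 + 0.0043 = 0.02845
Old tax = $589,446.4 × 0.02845 = $16,769.75008
New tax = $512,224 × 0.02845 = $14,572.7728
Reduction = $16,769.75008 − $14,572.7728 = $2,196.97728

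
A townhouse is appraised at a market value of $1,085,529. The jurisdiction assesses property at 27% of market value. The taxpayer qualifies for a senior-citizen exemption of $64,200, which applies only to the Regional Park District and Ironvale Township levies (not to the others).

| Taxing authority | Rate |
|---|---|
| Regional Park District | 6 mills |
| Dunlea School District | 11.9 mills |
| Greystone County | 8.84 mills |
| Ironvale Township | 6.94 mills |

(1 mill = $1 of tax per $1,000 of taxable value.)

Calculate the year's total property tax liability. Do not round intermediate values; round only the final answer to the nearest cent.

$9,040.62

Assessed value = $1,085,529 × 0.27 = $293,092.83
Regional Park District: ($293,092.83 − $64,200) × 0.006 = $228,892.83 × 0.006 = $1,373.35698
Dunlea School District: $293,092.83 × 0.0119 = $3,487.804677
Greystone County: $293,092.83 × 0.00884 = $2,590.9406172
Ironvale Township: ($293,092.83 − $64,200) × 0.00694 = $228,892.83 × 0.00694 = $1,588.5162402
Total = $9,040.6185144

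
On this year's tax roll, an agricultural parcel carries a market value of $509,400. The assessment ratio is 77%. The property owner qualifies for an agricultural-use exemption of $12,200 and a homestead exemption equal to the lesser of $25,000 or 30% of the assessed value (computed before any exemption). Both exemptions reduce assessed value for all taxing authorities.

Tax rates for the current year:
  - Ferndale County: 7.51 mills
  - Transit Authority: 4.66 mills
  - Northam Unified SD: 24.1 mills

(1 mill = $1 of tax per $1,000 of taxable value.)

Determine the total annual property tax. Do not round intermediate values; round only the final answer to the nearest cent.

$12,877.23

Assessed value = $509,400 × 0.77 = $392,238
Homestead exemption = min($25,000, 30% × $392,238) = min($25,000, $117,671.4) = $25,000 (dollar cap binds)
Taxable value = $392,238 − $12,200 − $25,000 = $355,038
Ferndale County: $355,038 × 0.00751 = $2,666.33538
Transit Authority: $355,038 × 0.00466 = $1,654.47708
Northam Unified SD: $355,038 × 0.0241 = $8,556.4158
Total = $12,877.22826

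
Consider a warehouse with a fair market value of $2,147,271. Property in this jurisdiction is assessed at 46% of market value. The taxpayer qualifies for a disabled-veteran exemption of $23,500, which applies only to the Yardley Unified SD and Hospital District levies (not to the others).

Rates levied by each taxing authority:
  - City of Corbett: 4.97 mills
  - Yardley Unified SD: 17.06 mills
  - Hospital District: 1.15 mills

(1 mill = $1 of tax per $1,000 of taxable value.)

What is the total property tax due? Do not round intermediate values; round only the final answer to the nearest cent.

$22,467.99

Assessed value = $2,147,271 × 0.46 = $987,744.66
City of Corbett: $987,744.66 × 0.00497 = $4,909.0909602
Yardley Unified SD: ($987,744.66 − $23,500) × 0.01706 = $964,244.66 × 0.01706 = $16,450.0138996
Hospital District: ($987,744.66 − $23,500) × 0.00115 = $964,244.66 × 0.00115 = $1,108.881359
Total = $22,467.9862188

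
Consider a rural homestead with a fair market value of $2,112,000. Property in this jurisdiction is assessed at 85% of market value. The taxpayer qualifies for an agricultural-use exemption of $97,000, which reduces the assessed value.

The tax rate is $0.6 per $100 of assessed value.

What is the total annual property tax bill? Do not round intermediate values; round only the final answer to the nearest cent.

Assessed value = $2,112,000 × 0.85 = $1,795,200
Taxable value = $1,795,200 − $97,000 = $1,698,200
Tax = $1,698,200 × 0.006 = $10,189.2

$10,189.20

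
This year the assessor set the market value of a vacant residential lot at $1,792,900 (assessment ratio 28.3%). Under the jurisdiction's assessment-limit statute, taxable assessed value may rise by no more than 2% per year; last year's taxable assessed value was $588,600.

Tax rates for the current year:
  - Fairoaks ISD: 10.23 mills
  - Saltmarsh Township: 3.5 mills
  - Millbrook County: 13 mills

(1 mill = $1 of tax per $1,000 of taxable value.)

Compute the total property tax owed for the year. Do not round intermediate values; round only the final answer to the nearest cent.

$13,562.55

Uncapped assessed value = $1,792,900 × 0.283 = $507,390.7
Cap limit = $588,600 × 1.02 = $600,372
Taxable assessed value = min($507,390.7, $600,372) = $507,390.7 (cap does not bind)
Fairoaks ISD: $507,390.7 × 0.01023 = $5,190.606861
Saltmarsh Township: $507,390.7 × 0.0035 = $1,775.86745
Millbrook County: $507,390.7 × 0.013 = $6,596.0791
Total = $13,562.553411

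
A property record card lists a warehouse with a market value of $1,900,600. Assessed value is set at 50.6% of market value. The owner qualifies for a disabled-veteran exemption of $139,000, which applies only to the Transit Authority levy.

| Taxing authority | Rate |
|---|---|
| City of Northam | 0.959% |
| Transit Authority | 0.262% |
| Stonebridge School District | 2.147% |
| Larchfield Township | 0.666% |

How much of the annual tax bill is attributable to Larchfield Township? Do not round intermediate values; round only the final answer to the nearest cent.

$6,404.95

Assessed value = $1,900,600 × 0.506 = $961,703.6
Larchfield Township taxable value = $961,703.6 (exemption does not apply)
Larchfield Township levy = $961,703.6 × 0.00666 = $6,404.945976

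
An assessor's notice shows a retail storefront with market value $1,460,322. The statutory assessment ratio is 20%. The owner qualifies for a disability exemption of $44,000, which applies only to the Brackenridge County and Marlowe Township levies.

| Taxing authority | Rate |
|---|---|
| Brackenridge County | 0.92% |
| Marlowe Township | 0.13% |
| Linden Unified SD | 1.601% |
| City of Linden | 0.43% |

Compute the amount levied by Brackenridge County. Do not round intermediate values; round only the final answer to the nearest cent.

$2,282.19

Assessed value = $1,460,322 × 0.2 = $292,064.4
Brackenridge County taxable value = $292,064.4 − $44,000 = $248,064.4
Brackenridge County levy = $248,064.4 × 0.0092 = $2,282.19248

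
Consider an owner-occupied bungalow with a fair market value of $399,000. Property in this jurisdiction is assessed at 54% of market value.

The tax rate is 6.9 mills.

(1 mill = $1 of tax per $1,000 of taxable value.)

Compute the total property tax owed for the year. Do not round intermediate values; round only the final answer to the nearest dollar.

Assessed value = $399,000 × 0.54 = $215,460
Tax = $215,460 × 0.0069 = $1,486.674

$1,487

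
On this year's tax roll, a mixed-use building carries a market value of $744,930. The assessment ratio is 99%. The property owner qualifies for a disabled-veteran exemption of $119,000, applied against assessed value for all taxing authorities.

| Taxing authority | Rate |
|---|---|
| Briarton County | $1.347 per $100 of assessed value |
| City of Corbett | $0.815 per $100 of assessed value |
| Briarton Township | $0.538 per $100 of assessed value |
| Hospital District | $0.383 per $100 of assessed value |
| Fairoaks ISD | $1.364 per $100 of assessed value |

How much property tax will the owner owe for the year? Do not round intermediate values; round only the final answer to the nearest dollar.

Assessed value = $744,930 × 0.99 = $737,480.7
Taxable value = $737,480.7 − $119,000 = $618,480.7
Briarton County: $618,480.7 × 0.01347 = $8,330.935029
City of Corbett: $618,480.7 × 0.00815 = $5,040.617705
Briarton Township: $618,480.7 × 0.00538 = $3,327.426166
Hospital District: $618,480.7 × 0.00383 = $2,368.781081
Fairoaks ISD: $618,480.7 × 0.01364 = $8,436.076748
Total = $8,330.935029 + $5,040.617705 + $3,327.426166 + $2,368.781081 + $8,436.076748 = $27,503.836729

$27,504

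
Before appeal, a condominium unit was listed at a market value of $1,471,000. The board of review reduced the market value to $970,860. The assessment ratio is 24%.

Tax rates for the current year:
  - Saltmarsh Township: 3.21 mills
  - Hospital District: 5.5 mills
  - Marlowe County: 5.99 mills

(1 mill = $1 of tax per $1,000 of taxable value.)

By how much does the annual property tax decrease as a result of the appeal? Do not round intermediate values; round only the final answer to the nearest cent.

$1,764.49

Old assessed value = $1,471,000 × 0.24 = $353,040
New assessed value = $970,860 × 0.24 = $233,006.4
Combined rate = 0.00321 + 0.0055 + 0.00599 = 0.0147
Old tax = $353,040 × 0.0147 = $5,189.688
New tax = $233,006.4 × 0.0147 = $3,425.19408
Reduction = $5,189.688 − $3,425.19408 = $1,764.49392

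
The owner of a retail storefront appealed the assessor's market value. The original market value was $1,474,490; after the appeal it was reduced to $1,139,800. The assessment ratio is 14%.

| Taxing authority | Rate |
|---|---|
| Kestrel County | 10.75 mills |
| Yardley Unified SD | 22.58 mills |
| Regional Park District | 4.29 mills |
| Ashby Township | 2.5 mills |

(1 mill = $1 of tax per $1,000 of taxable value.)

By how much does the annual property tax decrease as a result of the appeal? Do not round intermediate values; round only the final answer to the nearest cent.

$1,879.89

Old assessed value = $1,474,490 × 0.14 = $206,428.6
New assessed value = $1,139,800 × 0.14 = $159,572
Combined rate = 0.01075 + 0.02258 + 0.00429 + 0.0025 = 0.04012
Old tax = $206,428.6 × 0.04012 = $8,281.915432
New tax = $159,572 × 0.04012 = $6,402.02864
Reduction = $8,281.915432 − $6,402.02864 = $1,879.886792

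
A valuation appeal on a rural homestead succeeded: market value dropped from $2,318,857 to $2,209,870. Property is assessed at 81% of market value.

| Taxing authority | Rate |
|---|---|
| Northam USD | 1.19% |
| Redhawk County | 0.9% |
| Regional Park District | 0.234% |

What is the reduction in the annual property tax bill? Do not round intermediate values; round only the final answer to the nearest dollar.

Old assessed value = $2,318,857 × 0.81 = $1,878,274.17
New assessed value = $2,209,870 × 0.81 = $1,789,994.7
Combined rate = 0.0119 + 0.009 + 0.00234 = 0.02324
Old tax = $1,878,274.17 × 0.02324 = $43,651.0917108
New tax = $1,789,994.7 × 0.02324 = $41,599.476828
Reduction = $43,651.0917108 − $41,599.476828 = $2,051.6148828

$2,052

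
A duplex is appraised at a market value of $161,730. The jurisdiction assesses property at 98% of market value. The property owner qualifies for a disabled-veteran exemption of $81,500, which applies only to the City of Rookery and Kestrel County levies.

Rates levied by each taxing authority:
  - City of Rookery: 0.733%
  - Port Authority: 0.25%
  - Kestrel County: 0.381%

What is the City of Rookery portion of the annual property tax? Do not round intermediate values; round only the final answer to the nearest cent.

Assessed value = $161,730 × 0.98 = $158,495.4
City of Rookery taxable value = $158,495.4 − $81,500 = $76,995.4
City of Rookery levy = $76,995.4 × 0.00733 = $564.376282

$564.38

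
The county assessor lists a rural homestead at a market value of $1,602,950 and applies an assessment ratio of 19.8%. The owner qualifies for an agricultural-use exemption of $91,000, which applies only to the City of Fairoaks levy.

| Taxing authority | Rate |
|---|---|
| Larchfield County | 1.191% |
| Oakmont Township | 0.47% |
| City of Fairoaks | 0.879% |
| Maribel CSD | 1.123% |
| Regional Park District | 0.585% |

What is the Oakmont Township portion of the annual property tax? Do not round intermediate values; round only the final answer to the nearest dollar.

$1,492

Assessed value = $1,602,950 × 0.198 = $317,384.1
Oakmont Township taxable value = $317,384.1 (exemption does not apply)
Oakmont Township levy = $317,384.1 × 0.0047 = $1,491.70527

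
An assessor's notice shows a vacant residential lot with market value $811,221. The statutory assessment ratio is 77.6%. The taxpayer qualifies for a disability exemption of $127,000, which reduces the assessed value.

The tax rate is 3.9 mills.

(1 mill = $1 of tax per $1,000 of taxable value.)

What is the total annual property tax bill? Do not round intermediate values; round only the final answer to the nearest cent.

$1,959.78

Assessed value = $811,221 × 0.776 = $629,507.496
Taxable value = $629,507.496 − $127,000 = $502,507.496
Tax = $502,507.496 × 0.0039 = $1,959.7792344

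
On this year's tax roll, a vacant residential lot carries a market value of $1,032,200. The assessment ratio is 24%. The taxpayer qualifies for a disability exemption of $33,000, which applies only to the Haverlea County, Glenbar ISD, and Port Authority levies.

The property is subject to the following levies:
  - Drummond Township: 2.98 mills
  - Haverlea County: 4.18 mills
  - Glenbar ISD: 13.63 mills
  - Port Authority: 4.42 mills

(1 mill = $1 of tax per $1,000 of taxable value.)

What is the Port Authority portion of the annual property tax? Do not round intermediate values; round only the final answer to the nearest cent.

Assessed value = $1,032,200 × 0.24 = $247,728
Port Authority taxable value = $247,728 − $33,000 = $214,728
Port Authority levy = $214,728 × 0.00442 = $949.09776

$949.10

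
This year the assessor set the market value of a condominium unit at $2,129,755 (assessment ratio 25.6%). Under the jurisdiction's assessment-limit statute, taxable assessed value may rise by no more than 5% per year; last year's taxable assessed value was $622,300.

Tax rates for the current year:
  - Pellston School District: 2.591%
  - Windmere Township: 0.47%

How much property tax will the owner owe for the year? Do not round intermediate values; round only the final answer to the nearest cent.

$16,689.10

Uncapped assessed value = $2,129,755 × 0.256 = $545,217.28
Cap limit = $622,300 × 1.05 = $653,415
Taxable assessed value = min($545,217.28, $653,415) = $545,217.28 (cap does not bind)
Pellston School District: $545,217.28 × 0.02591 = $14,126.5797248
Windmere Township: $545,217.28 × 0.0047 = $2,562.521216
Total = $16,689.1009408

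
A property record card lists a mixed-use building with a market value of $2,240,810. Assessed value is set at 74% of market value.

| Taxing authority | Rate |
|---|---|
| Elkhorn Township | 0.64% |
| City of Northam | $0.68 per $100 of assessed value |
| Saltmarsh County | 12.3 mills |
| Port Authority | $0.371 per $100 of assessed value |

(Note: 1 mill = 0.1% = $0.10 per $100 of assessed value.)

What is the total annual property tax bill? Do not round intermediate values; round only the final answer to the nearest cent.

Assessed value = $2,240,810 × 0.74 = $1,658,199.4
Elkhorn Township: $1,658,199.4 × 0.0064 = $10,612.47616
City of Northam: $1,658,199.4 × 0.0068 = $11,275.75592
Saltmarsh County: $1,658,199.4 × 0.0123 = $20,395.85262
Port Authority: $1,658,199.4 × 0.00371 = $6,151.919774
Total = $48,436.004474

$48,436.00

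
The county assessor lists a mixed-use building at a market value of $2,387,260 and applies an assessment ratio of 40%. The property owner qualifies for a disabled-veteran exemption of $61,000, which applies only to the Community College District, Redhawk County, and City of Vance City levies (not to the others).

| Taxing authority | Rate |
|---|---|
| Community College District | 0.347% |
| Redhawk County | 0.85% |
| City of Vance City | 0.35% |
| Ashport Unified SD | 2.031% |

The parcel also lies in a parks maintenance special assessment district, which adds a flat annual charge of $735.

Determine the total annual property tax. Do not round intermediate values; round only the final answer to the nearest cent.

$33,957.80

Assessed value = $2,387,260 × 0.4 = $954,904
Community College District: ($954,904 − $61,000) × 0.00347 = $893,904 × 0.00347 = $3,101.84688
Redhawk County: ($954,904 − $61,000) × 0.0085 = $893,904 × 0.0085 = $7,598.184
City of Vance City: ($954,904 − $61,000) × 0.0035 = $893,904 × 0.0035 = $3,128.664
Ashport Unified SD: $954,904 × 0.02031 = $19,394.10024
Levies subtotal = $33,222.79512
Total = $33,222.79512 + $735 = $33,957.79512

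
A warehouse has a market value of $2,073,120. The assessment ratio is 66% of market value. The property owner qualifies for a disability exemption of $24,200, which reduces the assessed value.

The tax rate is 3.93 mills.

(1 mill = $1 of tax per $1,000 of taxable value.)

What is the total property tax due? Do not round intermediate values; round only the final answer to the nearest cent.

Assessed value = $2,073,120 × 0.66 = $1,368,259.2
Taxable value = $1,368,259.2 − $24,200 = $1,344,059.2
Tax = $1,344,059.2 × 0.00393 = $5,282.152656

$5,282.15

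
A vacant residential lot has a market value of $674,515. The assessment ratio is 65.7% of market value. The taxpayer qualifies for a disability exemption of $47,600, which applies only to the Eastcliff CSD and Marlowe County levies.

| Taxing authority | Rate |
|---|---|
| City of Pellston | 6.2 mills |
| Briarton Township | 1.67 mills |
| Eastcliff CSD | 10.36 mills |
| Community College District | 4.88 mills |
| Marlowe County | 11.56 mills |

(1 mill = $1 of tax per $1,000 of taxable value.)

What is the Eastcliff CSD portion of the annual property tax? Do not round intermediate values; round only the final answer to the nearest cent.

Assessed value = $674,515 × 0.657 = $443,156.355
Eastcliff CSD taxable value = $443,156.355 − $47,600 = $395,556.355
Eastcliff CSD levy = $395,556.355 × 0.01036 = $4,097.9638378

$4,097.96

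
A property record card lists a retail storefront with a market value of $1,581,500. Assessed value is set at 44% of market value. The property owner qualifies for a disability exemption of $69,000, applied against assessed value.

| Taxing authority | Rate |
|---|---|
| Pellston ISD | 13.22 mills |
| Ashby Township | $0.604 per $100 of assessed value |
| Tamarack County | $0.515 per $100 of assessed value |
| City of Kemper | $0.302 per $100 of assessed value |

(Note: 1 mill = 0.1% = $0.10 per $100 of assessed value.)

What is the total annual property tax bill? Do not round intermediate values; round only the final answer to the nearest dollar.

Assessed value = $1,581,500 × 0.44 = $695,860
Taxable value = $695,860 − $69,000 = $626,860
Pellston ISD: $626,860 × 0.01322 = $8,287.0892
Ashby Township: $626,860 × 0.00604 = $3,786.2344
Tamarack County: $626,860 × 0.00515 = $3,228.329
City of Kemper: $626,860 × 0.00302 = $1,893.1172
Total = $17,194.7698

$17,195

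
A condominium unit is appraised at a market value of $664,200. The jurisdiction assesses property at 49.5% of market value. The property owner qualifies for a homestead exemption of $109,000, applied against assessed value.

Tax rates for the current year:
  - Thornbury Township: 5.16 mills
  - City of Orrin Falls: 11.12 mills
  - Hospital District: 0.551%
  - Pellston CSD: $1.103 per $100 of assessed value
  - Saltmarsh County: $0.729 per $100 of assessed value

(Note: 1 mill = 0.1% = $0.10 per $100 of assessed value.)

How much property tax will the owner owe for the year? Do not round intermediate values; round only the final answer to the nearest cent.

$8,815.34

Assessed value = $664,200 × 0.495 = $328,779
Taxable value = $328,779 − $109,000 = $219,779
Thornbury Township: $219,779 × 0.00516 = $1,134.05964
City of Orrin Falls: $219,779 × 0.01112 = $2,443.94248
Hospital District: $219,779 × 0.00551 = $1,210.98229
Pellston CSD: $219,779 × 0.01103 = $2,424.16237
Saltmarsh County: $219,779 × 0.00729 = $1,602.18891
Total = $8,815.33569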